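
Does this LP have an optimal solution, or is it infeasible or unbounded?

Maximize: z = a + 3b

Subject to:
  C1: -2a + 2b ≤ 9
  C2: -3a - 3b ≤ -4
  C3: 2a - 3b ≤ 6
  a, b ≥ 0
Feasible point: (0, 2) satisfies every constraint, so the LP is feasible.
Direction d = (1, 1): for each constraint row a, a·d ≤ 0 —
  (-2)(1) + (2)(1) = 0 ≤ 0
  (-3)(1) + (-3)(1) = -6 ≤ 0
  (2)(1) + (-3)(1) = -1 ≤ 0
and d ≥ 0, so (0, 2) + t·d stays feasible for every t ≥ 0. Along this ray z = a + 3b changes by 4 per unit t, so z → +∞.

Unbounded — the objective can increase without bound over the feasible region.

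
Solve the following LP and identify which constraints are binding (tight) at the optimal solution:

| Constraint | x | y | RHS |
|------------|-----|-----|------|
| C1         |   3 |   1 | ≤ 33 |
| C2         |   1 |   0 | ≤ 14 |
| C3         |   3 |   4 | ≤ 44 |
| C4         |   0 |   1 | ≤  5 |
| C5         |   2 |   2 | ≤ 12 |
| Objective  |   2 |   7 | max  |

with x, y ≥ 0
Optimal: x = 1, y = 5
Slack at optimum:
  C1: slack = 25
  C2: slack = 13
  C3: slack = 21
  C4: slack = 0 (binding)
  C5: slack = 0 (binding)
  x ≥ 0: x = 1
  y ≥ 0: y = 5
Binding constraints: C4, C5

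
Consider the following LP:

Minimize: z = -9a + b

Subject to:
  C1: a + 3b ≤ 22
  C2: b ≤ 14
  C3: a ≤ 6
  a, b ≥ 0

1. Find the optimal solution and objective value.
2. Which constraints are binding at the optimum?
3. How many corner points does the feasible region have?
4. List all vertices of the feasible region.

1. a = 6, b = 0, z = -54
2. C3, b ≥ 0
3. 4
4. (0, 0), (6, 0), (6, 5.333), (0, 7.333)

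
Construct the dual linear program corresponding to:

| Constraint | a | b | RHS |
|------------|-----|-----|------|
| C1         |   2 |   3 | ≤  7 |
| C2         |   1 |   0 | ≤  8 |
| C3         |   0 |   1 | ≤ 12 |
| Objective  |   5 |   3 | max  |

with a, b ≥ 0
Minimize: z = 7y1 + 8y2 + 12y3

Subject to:
  C1: -2y1 - y2 ≤ -5
  C2: -3y1 - y3 ≤ -3
  y1, y2, y3 ≥ 0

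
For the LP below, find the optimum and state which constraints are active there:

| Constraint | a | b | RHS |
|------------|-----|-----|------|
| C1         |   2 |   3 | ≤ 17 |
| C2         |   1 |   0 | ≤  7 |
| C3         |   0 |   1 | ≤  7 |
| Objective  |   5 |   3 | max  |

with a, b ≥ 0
Optimal: a = 7, b = 1
Slack at optimum:
  C1: slack = 0 (binding)
  C2: slack = 0 (binding)
  C3: slack = 6
  a ≥ 0: a = 7
  b ≥ 0: b = 1
Binding constraints: C1, C2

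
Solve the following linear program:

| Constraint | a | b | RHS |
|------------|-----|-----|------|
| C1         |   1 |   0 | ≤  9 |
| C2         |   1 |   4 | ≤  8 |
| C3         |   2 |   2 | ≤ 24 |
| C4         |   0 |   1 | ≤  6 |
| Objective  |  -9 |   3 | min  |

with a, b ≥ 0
Each vertex is the intersection of two constraint boundaries that also satisfies all remaining constraints:
  a = 0 and b = 0 → (0, 0)
  a + 4b = 8 and b = 0 → (8, 0)
  a + 4b = 8 and a = 0 → (0, 2)

Evaluating z = -9a + 3b at each vertex:
  (0, 0): z = 0
  (8, 0): z = -72
  (0, 2): z = 6

The minimum is at (8, 0) with z = -72.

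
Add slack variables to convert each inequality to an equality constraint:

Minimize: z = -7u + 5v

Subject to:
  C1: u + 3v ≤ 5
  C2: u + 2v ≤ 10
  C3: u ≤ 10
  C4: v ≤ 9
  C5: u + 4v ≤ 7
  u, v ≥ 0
min z = -7u + 5v

s.t.
  u + 3v + s1 = 5
  u + 2v + s2 = 10
  u + s3 = 10
  v + s4 = 9
  u + 4v + s5 = 7
  u, v, s1, s2, s3, s4, s5 ≥ 0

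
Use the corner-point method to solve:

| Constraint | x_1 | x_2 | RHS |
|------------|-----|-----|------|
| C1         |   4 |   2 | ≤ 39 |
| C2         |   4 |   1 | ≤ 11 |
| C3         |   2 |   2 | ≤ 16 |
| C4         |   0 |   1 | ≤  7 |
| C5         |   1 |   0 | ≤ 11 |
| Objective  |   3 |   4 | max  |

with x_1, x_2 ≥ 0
Each vertex is the intersection of two constraint boundaries that also satisfies all remaining constraints:
  x_1 = 0 and x_2 = 0 → (0, 0)
  4x_1 + x_2 = 11 and x_2 = 0 → (2.75, 0)
  4x_1 + x_2 = 11 and 2x_1 + 2x_2 = 16 → (1, 7)
  x_2 = 7 and x_1 = 0 → (0, 7)

Evaluating z = 3x_1 + 4x_2 at each vertex:
  (0, 0): z = 0
  (2.75, 0): z = 8.25
  (1, 7): z = 31
  (0, 7): z = 28

The maximum is at (1, 7) with z = 31.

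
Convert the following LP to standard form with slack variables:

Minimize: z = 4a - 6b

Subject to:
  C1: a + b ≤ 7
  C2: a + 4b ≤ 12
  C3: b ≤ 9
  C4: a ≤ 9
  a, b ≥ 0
min z = 4a - 6b

s.t.
  a + b + s1 = 7
  a + 4b + s2 = 12
  b + s3 = 9
  a + s4 = 9
  a, b, s1, s2, s3, s4 ≥ 0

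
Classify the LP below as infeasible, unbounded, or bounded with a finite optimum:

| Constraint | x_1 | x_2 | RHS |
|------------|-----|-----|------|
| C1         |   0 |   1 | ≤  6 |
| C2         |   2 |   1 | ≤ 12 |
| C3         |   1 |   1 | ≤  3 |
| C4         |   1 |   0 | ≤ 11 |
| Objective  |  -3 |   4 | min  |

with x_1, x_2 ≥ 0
The point (3, 0) satisfies every constraint, so the LP is feasible; the constraints give x_1 ≤ 11 and x_2 ≤ 6, which with x_1, x_2 ≥ 0 keep the feasible region inside a bounded box. A feasible, bounded LP attains a finite optimum at a vertex.

Evaluating z = -3x_1 + 4x_2 at each vertex:
  (0, 0): z = 0
  (3, 0): z = -9
  (0, 3): z = 12

Feasible with finite optimum z* = -9 at (3, 0).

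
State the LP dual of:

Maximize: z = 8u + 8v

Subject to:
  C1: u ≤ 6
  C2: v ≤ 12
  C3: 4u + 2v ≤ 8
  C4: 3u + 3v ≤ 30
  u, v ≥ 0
Minimize: z = 6y1 + 12y2 + 8y3 + 30y4

Subject to:
  C1: -y1 - 4y3 - 3y4 ≤ -8
  C2: -y2 - 2y3 - 3y4 ≤ -8
  y1, y2, y3, y4 ≥ 0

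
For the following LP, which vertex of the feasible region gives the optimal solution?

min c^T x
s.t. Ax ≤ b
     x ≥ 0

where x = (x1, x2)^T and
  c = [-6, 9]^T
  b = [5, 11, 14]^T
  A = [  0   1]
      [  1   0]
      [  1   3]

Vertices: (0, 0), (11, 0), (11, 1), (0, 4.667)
(11, 0) with z = -66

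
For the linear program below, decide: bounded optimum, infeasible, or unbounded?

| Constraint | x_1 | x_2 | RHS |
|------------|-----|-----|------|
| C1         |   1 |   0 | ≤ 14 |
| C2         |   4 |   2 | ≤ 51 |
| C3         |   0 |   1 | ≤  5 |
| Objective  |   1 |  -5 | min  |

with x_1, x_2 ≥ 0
The point (0, 5) satisfies every constraint, so the LP is feasible; the constraints give x_1 ≤ 14 and x_2 ≤ 5, which with x_1, x_2 ≥ 0 keep the feasible region inside a bounded box. A feasible, bounded LP attains a finite optimum at a vertex.

Evaluating z = x_1 - 5x_2 at each vertex:
  (0, 0): z = 0
  (12.75, 0): z = 12.75
  (10.25, 5): z = -14.75
  (0, 5): z = -25

The LP has an optimal solution: (0, 5) with z = -25.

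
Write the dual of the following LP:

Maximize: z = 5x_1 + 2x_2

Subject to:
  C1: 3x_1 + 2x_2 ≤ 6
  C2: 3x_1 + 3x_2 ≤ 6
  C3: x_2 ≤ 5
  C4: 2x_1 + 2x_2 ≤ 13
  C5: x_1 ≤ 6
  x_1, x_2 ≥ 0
Minimize: z = 6y1 + 6y2 + 5y3 + 13y4 + 6y5

Subject to:
  C1: -3y1 - 3y2 - 2y4 - y5 ≤ -5
  C2: -2y1 - 3y2 - y3 - 2y4 ≤ -2
  y1, y2, y3, y4, y5 ≥ 0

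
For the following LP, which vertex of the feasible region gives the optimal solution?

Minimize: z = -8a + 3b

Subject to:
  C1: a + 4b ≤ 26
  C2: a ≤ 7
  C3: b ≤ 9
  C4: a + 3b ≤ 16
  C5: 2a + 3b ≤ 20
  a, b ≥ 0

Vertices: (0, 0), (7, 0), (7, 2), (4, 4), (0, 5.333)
Evaluating z = -8a + 3b at each vertex:
  (0, 0): z = 0
  (7, 0): z = -56
  (7, 2): z = -50
  (4, 4): z = -20
  (0, 5.333): z = 16

The smallest value is z = -56, attained at (7, 0).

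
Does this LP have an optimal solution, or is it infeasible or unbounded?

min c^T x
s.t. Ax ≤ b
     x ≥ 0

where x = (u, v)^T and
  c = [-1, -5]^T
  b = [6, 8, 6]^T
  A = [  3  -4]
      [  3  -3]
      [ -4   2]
Feasible point: (0, 0) satisfies every constraint, so the LP is feasible.
Direction d = (1, 1): for each constraint row a, a·d ≤ 0 —
  (3)(1) + (-4)(1) = -1 ≤ 0
  (3)(1) + (-3)(1) = 0 ≤ 0
  (-4)(1) + (2)(1) = -2 ≤ 0
and d ≥ 0, so (0, 0) + t·d stays feasible for every t ≥ 0. Along this ray z = -u - 5v changes by -6 per unit t, so z → −∞.

Unbounded: there is a feasible ray along which z → −∞.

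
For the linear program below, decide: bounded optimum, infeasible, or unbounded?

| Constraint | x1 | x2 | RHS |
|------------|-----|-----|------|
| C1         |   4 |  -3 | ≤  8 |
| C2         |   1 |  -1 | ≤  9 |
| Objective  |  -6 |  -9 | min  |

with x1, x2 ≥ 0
Feasible point: (0, 0) satisfies every constraint, so the LP is feasible.
Direction d = (0, 1): for each constraint row a, a·d ≤ 0 —
  (4)(0) + (-3)(1) = -3 ≤ 0
  (1)(0) + (-1)(1) = -1 ≤ 0
and d ≥ 0, so (0, 0) + t·d stays feasible for every t ≥ 0. Along this ray z = -6x1 - 9x2 changes by -9 per unit t, so z → −∞.

Unbounded — the objective can decrease without bound over the feasible region.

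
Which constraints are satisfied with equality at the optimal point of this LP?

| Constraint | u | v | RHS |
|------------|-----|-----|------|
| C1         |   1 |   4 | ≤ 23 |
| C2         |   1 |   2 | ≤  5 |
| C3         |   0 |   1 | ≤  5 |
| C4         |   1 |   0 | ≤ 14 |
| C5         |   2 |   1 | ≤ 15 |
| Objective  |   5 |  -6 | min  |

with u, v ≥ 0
Optimal: u = 0, v = 2.5
Binding: C2, u ≥ 0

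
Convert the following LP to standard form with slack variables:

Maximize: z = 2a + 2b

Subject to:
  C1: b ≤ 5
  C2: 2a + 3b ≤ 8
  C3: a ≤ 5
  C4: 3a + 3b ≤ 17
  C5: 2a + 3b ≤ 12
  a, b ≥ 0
max z = 2a + 2b

s.t.
  b + s1 = 5
  2a + 3b + s2 = 8
  a + s3 = 5
  3a + 3b + s4 = 17
  2a + 3b + s5 = 12
  a, b, s1, s2, s3, s4, s5 ≥ 0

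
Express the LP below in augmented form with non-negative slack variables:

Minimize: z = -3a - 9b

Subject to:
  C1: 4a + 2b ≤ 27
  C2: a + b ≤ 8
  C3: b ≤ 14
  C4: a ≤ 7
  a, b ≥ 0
min z = -3a - 9b

s.t.
  4a + 2b + s1 = 27
  a + b + s2 = 8
  b + s3 = 14
  a + s4 = 7
  a, b, s1, s2, s3, s4 ≥ 0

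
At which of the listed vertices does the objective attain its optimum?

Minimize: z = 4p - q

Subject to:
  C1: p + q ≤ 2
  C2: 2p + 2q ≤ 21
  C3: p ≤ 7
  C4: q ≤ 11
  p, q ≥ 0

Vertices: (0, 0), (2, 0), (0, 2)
Evaluating z = 4p - q at each vertex:
  (0, 0): z = 0
  (2, 0): z = 8
  (0, 2): z = -2

The smallest value is z = -2, attained at (0, 2).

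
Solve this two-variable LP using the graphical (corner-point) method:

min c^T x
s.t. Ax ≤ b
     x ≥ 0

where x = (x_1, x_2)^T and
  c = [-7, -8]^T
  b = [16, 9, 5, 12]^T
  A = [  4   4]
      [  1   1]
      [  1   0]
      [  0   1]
x_1 = 0, x_2 = 4, z = -32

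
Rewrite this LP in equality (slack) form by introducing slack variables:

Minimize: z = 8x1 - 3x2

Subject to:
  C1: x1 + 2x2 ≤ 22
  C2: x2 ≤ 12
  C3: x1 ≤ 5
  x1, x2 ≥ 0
min z = 8x1 - 3x2

s.t.
  x1 + 2x2 + s1 = 22
  x2 + s2 = 12
  x1 + s3 = 5
  x1, x2, s1, s2, s3 ≥ 0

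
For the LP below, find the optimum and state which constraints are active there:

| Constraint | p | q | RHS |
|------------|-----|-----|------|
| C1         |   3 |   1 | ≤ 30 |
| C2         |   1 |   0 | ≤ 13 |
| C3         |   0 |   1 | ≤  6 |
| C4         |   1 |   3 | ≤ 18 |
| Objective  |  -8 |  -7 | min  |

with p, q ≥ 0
Optimal: p = 9, q = 3
Slack at optimum:
  C1: slack = 0 (binding)
  C2: slack = 4
  C3: slack = 3
  C4: slack = 0 (binding)
  p ≥ 0: p = 9
  q ≥ 0: q = 3
Binding constraints: C1, C4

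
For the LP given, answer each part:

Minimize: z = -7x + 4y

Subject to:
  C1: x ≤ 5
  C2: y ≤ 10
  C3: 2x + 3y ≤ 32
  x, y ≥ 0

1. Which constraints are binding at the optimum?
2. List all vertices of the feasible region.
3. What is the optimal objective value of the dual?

1. C1, y ≥ 0
2. (0, 0), (5, 0), (5, 7.333), (1, 10), (0, 10)
3. -35 (by strong duality, equal to the primal optimum)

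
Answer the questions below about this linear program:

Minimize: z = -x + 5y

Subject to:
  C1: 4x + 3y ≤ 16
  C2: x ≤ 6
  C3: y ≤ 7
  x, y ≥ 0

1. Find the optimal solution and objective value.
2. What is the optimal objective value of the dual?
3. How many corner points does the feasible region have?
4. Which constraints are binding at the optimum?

1. x = 4, y = 0, z = -4
2. -4 (by strong duality, equal to the primal optimum)
3. 3
4. C1, y ≥ 0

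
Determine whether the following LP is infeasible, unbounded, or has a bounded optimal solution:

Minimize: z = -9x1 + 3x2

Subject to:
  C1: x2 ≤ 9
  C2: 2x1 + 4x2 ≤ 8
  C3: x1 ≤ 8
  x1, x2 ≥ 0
The point (4, 0) satisfies every constraint, so the LP is feasible; the constraints give x1 ≤ 8 and x2 ≤ 9, which with x1, x2 ≥ 0 keep the feasible region inside a bounded box. A feasible, bounded LP attains a finite optimum at a vertex.

The LP has an optimal solution: (4, 0) with z = -36.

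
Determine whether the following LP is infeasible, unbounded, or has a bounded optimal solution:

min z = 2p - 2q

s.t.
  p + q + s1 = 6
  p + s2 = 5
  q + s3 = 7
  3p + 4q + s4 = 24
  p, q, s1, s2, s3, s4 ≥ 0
The point (0, 6) satisfies every constraint, so the LP is feasible; the constraints give p ≤ 5 and q ≤ 7, which with p, q ≥ 0 keep the feasible region inside a bounded box. A feasible, bounded LP attains a finite optimum at a vertex.

Evaluating z = 2p - 2q at each vertex:
  (0, 0): z = 0
  (5, 0): z = 10
  (5, 1): z = 8
  (0, 6): z = -12

Bounded optimum: z* = -12 at (0, 6).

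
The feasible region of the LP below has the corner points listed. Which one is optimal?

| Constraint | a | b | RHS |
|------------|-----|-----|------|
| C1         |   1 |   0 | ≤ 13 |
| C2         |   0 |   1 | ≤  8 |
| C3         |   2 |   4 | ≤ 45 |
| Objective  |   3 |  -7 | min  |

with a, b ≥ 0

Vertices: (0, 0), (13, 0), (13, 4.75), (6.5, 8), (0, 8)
Evaluating z = 3a - 7b at each vertex:
  (0, 0): z = 0
  (13, 0): z = 39
  (13, 4.75): z = 5.75
  (6.5, 8): z = -36.5
  (0, 8): z = -56

The smallest value is z = -56, attained at (0, 8).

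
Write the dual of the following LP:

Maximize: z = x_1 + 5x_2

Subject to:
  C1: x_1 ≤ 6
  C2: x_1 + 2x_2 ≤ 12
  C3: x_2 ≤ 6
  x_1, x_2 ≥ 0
Minimize: z = 6y1 + 12y2 + 6y3

Subject to:
  C1: -y1 - y2 ≤ -1
  C2: -2y2 - y3 ≤ -5
  y1, y2, y3 ≥ 0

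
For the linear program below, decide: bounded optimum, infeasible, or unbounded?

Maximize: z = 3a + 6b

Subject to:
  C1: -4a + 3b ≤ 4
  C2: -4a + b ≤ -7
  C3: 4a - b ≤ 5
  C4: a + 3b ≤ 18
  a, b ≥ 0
C3 requires 4a - b ≤ 5, while C2 (-4a + b ≤ -7) is equivalent to 4a - b ≥ 7. Together they would need 7 ≤ 4a - b ≤ 5, which is impossible since 7 > 5. No point satisfies all constraints.

Infeasible: no point satisfies all constraints simultaneously.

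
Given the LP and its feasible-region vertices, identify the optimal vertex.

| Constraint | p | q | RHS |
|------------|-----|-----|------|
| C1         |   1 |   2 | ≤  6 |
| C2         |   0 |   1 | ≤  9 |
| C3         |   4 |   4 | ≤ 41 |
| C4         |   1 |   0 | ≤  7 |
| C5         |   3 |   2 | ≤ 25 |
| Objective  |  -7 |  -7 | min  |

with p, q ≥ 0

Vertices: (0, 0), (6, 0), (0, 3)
Evaluating z = -7p - 7q at each vertex:
  (0, 0): z = 0
  (6, 0): z = -42
  (0, 3): z = -21

The smallest value is z = -42, attained at (6, 0).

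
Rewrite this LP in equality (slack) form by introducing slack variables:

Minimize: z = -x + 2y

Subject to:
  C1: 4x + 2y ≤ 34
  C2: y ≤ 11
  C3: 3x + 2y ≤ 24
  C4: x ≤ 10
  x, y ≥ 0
min z = -x + 2y

s.t.
  4x + 2y + s1 = 34
  y + s2 = 11
  3x + 2y + s3 = 24
  x + s4 = 10
  x, y, s1, s2, s3, s4 ≥ 0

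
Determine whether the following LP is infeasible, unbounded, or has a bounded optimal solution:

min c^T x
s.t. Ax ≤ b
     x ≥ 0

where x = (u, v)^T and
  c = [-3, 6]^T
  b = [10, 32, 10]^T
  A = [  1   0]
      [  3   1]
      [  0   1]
The point (10, 0) satisfies every constraint, so the LP is feasible; the constraints give u ≤ 10 and v ≤ 10, which with u, v ≥ 0 keep the feasible region inside a bounded box. A feasible, bounded LP attains a finite optimum at a vertex.

Evaluating z = -3u + 6v at each vertex:
  (0, 0): z = 0
  (10, 0): z = -30
  (10, 2): z = -18
  (7.333, 10): z = 38
  (0, 10): z = 60

The LP has an optimal solution: (10, 0) with z = -30.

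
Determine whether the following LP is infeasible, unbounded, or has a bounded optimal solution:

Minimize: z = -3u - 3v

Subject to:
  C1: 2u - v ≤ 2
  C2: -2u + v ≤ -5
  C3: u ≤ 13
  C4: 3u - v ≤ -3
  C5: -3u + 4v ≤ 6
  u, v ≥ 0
C1 requires 2u - v ≤ 2, while C2 (-2u + v ≤ -5) is equivalent to 2u - v ≥ 5. Together they would need 5 ≤ 2u - v ≤ 2, which is impossible since 5 > 2. No point satisfies all constraints.

Infeasible: no point satisfies all constraints simultaneously.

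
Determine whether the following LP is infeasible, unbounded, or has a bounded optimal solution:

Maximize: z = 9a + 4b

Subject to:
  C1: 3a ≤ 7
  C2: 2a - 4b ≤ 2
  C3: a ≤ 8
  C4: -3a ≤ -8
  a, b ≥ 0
C1 requires 3a ≤ 7, while C4 (-3a ≤ -8) is equivalent to 3a ≥ 8. Together they would need 8 ≤ 3a ≤ 7, which is impossible since 8 > 7. No point satisfies all constraints.

Infeasible — the constraint set is empty.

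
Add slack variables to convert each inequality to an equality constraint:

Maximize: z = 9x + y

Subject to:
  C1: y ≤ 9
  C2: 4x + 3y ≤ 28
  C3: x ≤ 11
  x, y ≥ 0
max z = 9x + y

s.t.
  y + s1 = 9
  4x + 3y + s2 = 28
  x + s3 = 11
  x, y, s1, s2, s3 ≥ 0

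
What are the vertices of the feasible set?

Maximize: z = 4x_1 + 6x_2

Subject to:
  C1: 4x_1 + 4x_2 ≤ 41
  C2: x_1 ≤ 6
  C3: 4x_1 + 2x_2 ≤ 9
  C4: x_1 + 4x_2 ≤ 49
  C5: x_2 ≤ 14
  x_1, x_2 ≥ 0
Each vertex is the intersection of two constraint boundaries that also satisfies all remaining constraints:
  x_1 = 0 and x_2 = 0 → (0, 0)
  4x_1 + 2x_2 = 9 and x_2 = 0 → (2.25, 0)
  4x_1 + 2x_2 = 9 and x_1 = 0 → (0, 4.5)

Vertices: (0, 0), (2.25, 0), (0, 4.5)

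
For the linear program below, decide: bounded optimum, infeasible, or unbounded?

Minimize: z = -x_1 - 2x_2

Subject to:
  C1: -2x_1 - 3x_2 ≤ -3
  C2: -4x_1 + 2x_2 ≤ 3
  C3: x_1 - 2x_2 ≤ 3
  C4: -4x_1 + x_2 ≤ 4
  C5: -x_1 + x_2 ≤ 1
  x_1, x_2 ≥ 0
Feasible point: (0, 1) satisfies every constraint, so the LP is feasible.
Direction d = (1, 1): for each constraint row a, a·d ≤ 0 —
  (-2)(1) + (-3)(1) = -5 ≤ 0
  (-4)(1) + (2)(1) = -2 ≤ 0
  (1)(1) + (-2)(1) = -1 ≤ 0
  (-4)(1) + (1)(1) = -3 ≤ 0
  (-1)(1) + (1)(1) = 0 ≤ 0
and d ≥ 0, so (0, 1) + t·d stays feasible for every t ≥ 0. Along this ray z = -x_1 - 2x_2 changes by -3 per unit t, so z → −∞.

Unbounded — the objective can decrease without bound over the feasible region.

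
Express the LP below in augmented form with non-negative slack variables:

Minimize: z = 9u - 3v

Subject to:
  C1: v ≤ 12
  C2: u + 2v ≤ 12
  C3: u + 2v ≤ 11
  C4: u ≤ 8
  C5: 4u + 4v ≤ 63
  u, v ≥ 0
min z = 9u - 3v

s.t.
  v + s1 = 12
  u + 2v + s2 = 12
  u + 2v + s3 = 11
  u + s4 = 8
  4u + 4v + s5 = 63
  u, v, s1, s2, s3, s4, s5 ≥ 0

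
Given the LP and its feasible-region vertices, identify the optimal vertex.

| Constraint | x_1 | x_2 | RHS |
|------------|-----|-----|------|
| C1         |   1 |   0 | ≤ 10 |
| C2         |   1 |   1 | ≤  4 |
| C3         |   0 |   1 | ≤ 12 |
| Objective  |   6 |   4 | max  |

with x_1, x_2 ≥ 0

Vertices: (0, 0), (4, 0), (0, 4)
Evaluating z = 6x_1 + 4x_2 at each vertex:
  (0, 0): z = 0
  (4, 0): z = 24
  (0, 4): z = 16

The largest value is z = 24, attained at (4, 0).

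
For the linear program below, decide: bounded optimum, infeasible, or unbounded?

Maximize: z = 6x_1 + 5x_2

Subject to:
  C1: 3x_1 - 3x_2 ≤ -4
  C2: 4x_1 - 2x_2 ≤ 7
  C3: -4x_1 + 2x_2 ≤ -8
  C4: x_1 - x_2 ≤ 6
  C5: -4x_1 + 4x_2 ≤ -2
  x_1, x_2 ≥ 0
C2 requires 4x_1 - 2x_2 ≤ 7, while C3 (-4x_1 + 2x_2 ≤ -8) is equivalent to 4x_1 - 2x_2 ≥ 8. Together they would need 8 ≤ 4x_1 - 2x_2 ≤ 7, which is impossible since 8 > 7. No point satisfies all constraints.

The feasible region is empty; the LP is infeasible.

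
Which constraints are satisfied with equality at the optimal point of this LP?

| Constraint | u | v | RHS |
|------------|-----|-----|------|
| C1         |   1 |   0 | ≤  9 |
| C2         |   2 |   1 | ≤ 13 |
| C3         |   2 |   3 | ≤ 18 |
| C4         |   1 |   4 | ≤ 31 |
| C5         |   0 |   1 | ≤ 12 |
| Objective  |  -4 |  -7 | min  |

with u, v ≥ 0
Optimal: u = 0, v = 6
Binding: C3, u ≥ 0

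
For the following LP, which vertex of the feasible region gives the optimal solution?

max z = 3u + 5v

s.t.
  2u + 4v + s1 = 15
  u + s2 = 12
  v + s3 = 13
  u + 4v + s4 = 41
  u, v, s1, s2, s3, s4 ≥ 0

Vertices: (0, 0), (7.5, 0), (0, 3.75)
(7.5, 0) with z = 22.5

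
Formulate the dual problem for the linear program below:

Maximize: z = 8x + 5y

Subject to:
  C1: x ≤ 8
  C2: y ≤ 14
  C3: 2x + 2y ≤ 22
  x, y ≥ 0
Minimize: z = 8y1 + 14y2 + 22y3

Subject to:
  C1: -y1 - 2y3 ≤ -8
  C2: -y2 - 2y3 ≤ -5
  y1, y2, y3 ≥ 0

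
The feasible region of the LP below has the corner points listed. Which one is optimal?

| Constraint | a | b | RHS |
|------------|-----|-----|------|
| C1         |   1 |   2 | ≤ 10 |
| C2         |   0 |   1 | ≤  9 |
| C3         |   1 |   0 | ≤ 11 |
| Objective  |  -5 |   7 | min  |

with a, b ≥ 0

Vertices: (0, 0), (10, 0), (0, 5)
Evaluating z = -5a + 7b at each vertex:
  (0, 0): z = 0
  (10, 0): z = -50
  (0, 5): z = 35

The smallest value is z = -50, attained at (10, 0).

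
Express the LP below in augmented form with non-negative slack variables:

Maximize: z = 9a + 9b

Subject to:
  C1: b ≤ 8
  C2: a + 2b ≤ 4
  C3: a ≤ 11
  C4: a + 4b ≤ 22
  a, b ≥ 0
max z = 9a + 9b

s.t.
  b + s1 = 8
  a + 2b + s2 = 4
  a + s3 = 11
  a + 4b + s4 = 22
  a, b, s1, s2, s3, s4 ≥ 0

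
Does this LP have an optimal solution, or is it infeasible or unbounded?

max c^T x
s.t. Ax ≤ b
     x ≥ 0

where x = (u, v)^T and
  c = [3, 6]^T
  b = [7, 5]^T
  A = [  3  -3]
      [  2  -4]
Feasible point: (0, 0) satisfies every constraint, so the LP is feasible.
Direction d = (0, 1): for each constraint row a, a·d ≤ 0 —
  (3)(0) + (-3)(1) = -3 ≤ 0
  (2)(0) + (-4)(1) = -4 ≤ 0
and d ≥ 0, so (0, 0) + t·d stays feasible for every t ≥ 0. Along this ray z = 3u + 6v changes by 6 per unit t, so z → +∞.

The LP is unbounded; z can be made arbitrarily large.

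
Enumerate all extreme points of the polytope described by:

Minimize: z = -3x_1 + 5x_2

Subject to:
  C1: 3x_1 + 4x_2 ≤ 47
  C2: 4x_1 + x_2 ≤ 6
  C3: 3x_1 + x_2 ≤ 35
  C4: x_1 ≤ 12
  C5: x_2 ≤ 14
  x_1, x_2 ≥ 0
Each vertex is the intersection of two constraint boundaries that also satisfies all remaining constraints:
  x_1 = 0 and x_2 = 0 → (0, 0)
  4x_1 + x_2 = 6 and x_2 = 0 → (1.5, 0)
  4x_1 + x_2 = 6 and x_1 = 0 → (0, 6)

Vertices: (0, 0), (1.5, 0), (0, 6)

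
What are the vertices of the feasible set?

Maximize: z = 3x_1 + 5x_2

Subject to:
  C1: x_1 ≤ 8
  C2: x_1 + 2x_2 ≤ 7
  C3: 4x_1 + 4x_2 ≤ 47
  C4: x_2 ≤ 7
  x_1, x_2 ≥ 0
Each vertex is the intersection of two constraint boundaries that also satisfies all remaining constraints:
  x_1 = 0 and x_2 = 0 → (0, 0)
  x_1 + 2x_2 = 7 and x_2 = 0 → (7, 0)
  x_1 + 2x_2 = 7 and x_1 = 0 → (0, 3.5)

Vertices: (0, 0), (7, 0), (0, 3.5)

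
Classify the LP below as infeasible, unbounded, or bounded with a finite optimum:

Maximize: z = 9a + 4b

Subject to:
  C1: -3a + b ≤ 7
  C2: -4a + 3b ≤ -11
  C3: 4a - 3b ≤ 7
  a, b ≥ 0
C3 requires 4a - 3b ≤ 7, while C2 (-4a + 3b ≤ -11) is equivalent to 4a - 3b ≥ 11. Together they would need 11 ≤ 4a - 3b ≤ 7, which is impossible since 11 > 7. No point satisfies all constraints.

The feasible region is empty; the LP is infeasible.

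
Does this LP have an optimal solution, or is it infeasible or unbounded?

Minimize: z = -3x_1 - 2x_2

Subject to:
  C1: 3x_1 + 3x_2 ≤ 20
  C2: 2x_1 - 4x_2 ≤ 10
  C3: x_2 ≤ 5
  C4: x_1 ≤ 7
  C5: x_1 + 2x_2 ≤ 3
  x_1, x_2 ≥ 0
The point (3, 0) satisfies every constraint, so the LP is feasible; the constraints give x_1 ≤ 7 and x_2 ≤ 5, which with x_1, x_2 ≥ 0 keep the feasible region inside a bounded box. A feasible, bounded LP attains a finite optimum at a vertex.

Evaluating z = -3x_1 - 2x_2 at each vertex:
  (0, 0): z = 0
  (3, 0): z = -9
  (0, 1.5): z = -3

Feasible with finite optimum z* = -9 at (3, 0).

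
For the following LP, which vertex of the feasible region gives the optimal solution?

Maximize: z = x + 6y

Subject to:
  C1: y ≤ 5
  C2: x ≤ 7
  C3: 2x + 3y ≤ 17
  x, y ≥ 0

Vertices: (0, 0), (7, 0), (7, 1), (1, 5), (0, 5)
Evaluating z = x + 6y at each vertex:
  (0, 0): z = 0
  (7, 0): z = 7
  (7, 1): z = 13
  (1, 5): z = 31
  (0, 5): z = 30

The largest value is z = 31, attained at (1, 5).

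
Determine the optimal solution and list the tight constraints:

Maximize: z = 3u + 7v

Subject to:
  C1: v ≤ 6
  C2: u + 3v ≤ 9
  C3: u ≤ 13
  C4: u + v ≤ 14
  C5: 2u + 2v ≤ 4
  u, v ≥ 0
Optimal: u = 0, v = 2
Binding: C5, u ≥ 0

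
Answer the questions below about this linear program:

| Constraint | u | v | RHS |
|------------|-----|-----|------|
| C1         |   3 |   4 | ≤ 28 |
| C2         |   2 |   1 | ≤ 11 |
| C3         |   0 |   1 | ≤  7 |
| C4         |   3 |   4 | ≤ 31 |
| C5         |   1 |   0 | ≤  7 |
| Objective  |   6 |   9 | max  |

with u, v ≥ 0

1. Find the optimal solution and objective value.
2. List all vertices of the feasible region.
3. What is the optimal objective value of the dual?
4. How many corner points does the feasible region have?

1. u = 0, v = 7, z = 63
2. (0, 0), (5.5, 0), (3.2, 4.6), (0, 7)
3. 63 (by strong duality, equal to the primal optimum)
4. 4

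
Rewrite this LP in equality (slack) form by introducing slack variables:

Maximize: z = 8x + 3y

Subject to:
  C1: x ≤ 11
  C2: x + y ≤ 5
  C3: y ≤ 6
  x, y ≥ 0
max z = 8x + 3y

s.t.
  x + s1 = 11
  x + y + s2 = 5
  y + s3 = 6
  x, y, s1, s2, s3 ≥ 0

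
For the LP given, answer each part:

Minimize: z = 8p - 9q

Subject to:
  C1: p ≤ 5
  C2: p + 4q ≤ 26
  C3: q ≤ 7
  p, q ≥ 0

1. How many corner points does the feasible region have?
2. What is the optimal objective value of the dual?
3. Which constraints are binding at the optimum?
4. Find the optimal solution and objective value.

1. 4
2. -58.5 (by strong duality, equal to the primal optimum)
3. C2, p ≥ 0
4. p = 0, q = 6.5, z = -58.5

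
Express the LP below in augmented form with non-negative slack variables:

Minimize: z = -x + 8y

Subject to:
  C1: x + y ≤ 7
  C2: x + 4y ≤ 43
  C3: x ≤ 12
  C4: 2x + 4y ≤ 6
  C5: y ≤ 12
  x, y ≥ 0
min z = -x + 8y

s.t.
  x + y + s1 = 7
  x + 4y + s2 = 43
  x + s3 = 12
  2x + 4y + s4 = 6
  y + s5 = 12
  x, y, s1, s2, s3, s4, s5 ≥ 0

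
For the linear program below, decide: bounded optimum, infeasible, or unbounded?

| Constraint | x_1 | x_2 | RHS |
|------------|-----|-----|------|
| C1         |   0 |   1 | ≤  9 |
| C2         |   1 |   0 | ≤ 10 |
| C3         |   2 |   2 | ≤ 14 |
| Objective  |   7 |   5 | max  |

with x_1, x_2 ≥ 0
The point (7, 0) satisfies every constraint, so the LP is feasible; the constraints give x_1 ≤ 10 and x_2 ≤ 9, which with x_1, x_2 ≥ 0 keep the feasible region inside a bounded box. A feasible, bounded LP attains a finite optimum at a vertex.

Evaluating z = 7x_1 + 5x_2 at each vertex:
  (0, 0): z = 0
  (7, 0): z = 49
  (0, 7): z = 35

Bounded optimum: z* = 49 at (7, 0).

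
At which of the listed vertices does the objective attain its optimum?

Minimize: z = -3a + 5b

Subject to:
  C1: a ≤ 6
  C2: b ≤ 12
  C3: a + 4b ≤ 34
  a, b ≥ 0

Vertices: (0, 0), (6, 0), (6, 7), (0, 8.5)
Evaluating z = -3a + 5b at each vertex:
  (0, 0): z = 0
  (6, 0): z = -18
  (6, 7): z = 17
  (0, 8.5): z = 42.5

The smallest value is z = -18, attained at (6, 0).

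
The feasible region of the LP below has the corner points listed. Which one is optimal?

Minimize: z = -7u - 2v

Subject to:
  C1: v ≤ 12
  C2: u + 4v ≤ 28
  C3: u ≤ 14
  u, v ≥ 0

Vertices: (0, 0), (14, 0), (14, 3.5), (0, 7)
Evaluating z = -7u - 2v at each vertex:
  (0, 0): z = 0
  (14, 0): z = -98
  (14, 3.5): z = -105
  (0, 7): z = -14

The smallest value is z = -105, attained at (14, 3.5).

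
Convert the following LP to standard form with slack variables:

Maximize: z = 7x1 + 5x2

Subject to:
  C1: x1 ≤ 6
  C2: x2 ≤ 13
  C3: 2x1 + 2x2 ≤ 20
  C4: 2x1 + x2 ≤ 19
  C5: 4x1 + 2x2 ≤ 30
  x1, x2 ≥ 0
max z = 7x1 + 5x2

s.t.
  x1 + s1 = 6
  x2 + s2 = 13
  2x1 + 2x2 + s3 = 20
  2x1 + x2 + s4 = 19
  4x1 + 2x2 + s5 = 30
  x1, x2, s1, s2, s3, s4, s5 ≥ 0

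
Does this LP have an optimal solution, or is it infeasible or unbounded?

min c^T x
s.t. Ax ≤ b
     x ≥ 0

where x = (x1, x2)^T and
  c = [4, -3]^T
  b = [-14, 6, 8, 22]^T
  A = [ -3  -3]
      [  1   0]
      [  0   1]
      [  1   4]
The point (0, 5.5) satisfies every constraint, so the LP is feasible; the constraints give x1 ≤ 6 and x2 ≤ 8, which with x1, x2 ≥ 0 keep the feasible region inside a bounded box. A feasible, bounded LP attains a finite optimum at a vertex.

Evaluating z = 4x1 - 3x2 at each vertex:
  (4.667, 0): z = 18.67
  (6, 0): z = 24
  (6, 4): z = 12
  (0, 5.5): z = -16.5
  (0, 4.667): z = -14

Feasible with finite optimum z* = -16.5 at (0, 5.5).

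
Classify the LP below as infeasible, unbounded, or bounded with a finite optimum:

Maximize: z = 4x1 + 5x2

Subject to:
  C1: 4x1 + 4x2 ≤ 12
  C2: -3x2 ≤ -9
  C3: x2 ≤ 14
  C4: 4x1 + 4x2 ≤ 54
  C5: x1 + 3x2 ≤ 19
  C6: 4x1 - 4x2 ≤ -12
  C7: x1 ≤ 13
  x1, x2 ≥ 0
The point (0, 3) satisfies every constraint, so the LP is feasible; the constraints give x1 ≤ 13 and x2 ≤ 14, which with x1, x2 ≥ 0 keep the feasible region inside a bounded box. A feasible, bounded LP attains a finite optimum at a vertex.

Bounded optimum: z* = 15 at (0, 3).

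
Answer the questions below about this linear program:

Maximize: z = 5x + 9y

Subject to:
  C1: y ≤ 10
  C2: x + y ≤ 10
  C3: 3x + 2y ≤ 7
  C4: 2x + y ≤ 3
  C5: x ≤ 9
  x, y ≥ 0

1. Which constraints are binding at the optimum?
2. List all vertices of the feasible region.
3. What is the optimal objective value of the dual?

1. C4, x ≥ 0
2. (0, 0), (1.5, 0), (0, 3)
3. 27 (by strong duality, equal to the primal optimum)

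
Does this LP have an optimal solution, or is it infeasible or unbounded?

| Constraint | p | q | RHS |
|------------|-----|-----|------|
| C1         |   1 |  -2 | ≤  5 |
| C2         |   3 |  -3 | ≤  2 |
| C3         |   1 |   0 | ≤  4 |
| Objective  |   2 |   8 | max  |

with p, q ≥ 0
Feasible point: (0, 0) satisfies every constraint, so the LP is feasible.
Direction d = (0, 1): for each constraint row a, a·d ≤ 0 —
  (1)(0) + (-2)(1) = -2 ≤ 0
  (3)(0) + (-3)(1) = -3 ≤ 0
  (1)(0) + (0)(1) = 0 ≤ 0
and d ≥ 0, so (0, 0) + t·d stays feasible for every t ≥ 0. Along this ray z = 2p + 8q changes by 8 per unit t, so z → +∞.

The LP is unbounded; z can be made arbitrarily large.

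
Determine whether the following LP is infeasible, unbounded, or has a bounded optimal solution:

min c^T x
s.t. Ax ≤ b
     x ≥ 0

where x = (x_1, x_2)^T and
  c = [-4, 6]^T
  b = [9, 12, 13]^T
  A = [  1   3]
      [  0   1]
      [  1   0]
The point (9, 0) satisfies every constraint, so the LP is feasible; the constraints give x_1 ≤ 13 and x_2 ≤ 12, which with x_1, x_2 ≥ 0 keep the feasible region inside a bounded box. A feasible, bounded LP attains a finite optimum at a vertex.

Evaluating z = -4x_1 + 6x_2 at each vertex:
  (0, 0): z = 0
  (9, 0): z = -36
  (0, 3): z = 18

The LP has an optimal solution: (9, 0) with z = -36.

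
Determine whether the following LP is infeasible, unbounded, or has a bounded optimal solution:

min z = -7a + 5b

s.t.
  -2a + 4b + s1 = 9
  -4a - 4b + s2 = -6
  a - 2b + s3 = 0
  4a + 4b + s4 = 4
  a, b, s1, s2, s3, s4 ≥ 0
The row 4a + 4b + s4 = 4 with s4 ≥ 0 requires 4a + 4b ≤ 4, while the row -4a - 4b + s2 = -6 with s2 ≥ 0 is equivalent to 4a + 4b ≥ 6. Together they would need 6 ≤ 4a + 4b ≤ 4, which is impossible since 6 > 4. No point satisfies all constraints.

The feasible region is empty; the LP is infeasible.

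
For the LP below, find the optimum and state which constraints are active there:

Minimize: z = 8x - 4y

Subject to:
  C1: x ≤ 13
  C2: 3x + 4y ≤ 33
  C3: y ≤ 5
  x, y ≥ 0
Optimal: x = 0, y = 5
Slack at optimum:
  C1: slack = 13
  C2: slack = 13
  C3: slack = 0 (binding)
  x ≥ 0: x = 0 (binding)
  y ≥ 0: y = 5
Binding constraints: C3, x ≥ 0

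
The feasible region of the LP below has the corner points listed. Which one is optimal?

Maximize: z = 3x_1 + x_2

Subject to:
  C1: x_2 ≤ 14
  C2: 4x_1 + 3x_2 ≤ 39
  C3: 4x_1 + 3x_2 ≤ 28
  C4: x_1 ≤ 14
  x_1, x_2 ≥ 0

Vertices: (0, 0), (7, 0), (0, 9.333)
Evaluating z = 3x_1 + x_2 at each vertex:
  (0, 0): z = 0
  (7, 0): z = 21
  (0, 9.333): z = 9.333

The largest value is z = 21, attained at (7, 0).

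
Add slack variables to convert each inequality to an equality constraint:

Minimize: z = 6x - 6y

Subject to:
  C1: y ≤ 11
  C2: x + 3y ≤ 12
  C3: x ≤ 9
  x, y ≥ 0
min z = 6x - 6y

s.t.
  y + s1 = 11
  x + 3y + s2 = 12
  x + s3 = 9
  x, y, s1, s2, s3 ≥ 0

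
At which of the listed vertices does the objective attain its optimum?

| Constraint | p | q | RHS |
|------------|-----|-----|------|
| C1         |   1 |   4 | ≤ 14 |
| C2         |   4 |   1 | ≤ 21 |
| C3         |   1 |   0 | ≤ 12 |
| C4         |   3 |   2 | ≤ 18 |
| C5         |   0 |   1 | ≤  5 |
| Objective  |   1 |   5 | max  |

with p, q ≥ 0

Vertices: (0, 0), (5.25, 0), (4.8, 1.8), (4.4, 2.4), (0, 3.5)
(0, 3.5) with z = 17.5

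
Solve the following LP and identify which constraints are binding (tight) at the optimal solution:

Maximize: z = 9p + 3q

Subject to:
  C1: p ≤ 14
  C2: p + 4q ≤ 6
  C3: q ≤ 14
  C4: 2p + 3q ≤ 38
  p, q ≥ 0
Optimal: p = 6, q = 0
Slack at optimum:
  C1: slack = 8
  C2: slack = 0 (binding)
  C3: slack = 14
  C4: slack = 26
  p ≥ 0: p = 6
  q ≥ 0: q = 0 (binding)
Binding constraints: C2, q ≥ 0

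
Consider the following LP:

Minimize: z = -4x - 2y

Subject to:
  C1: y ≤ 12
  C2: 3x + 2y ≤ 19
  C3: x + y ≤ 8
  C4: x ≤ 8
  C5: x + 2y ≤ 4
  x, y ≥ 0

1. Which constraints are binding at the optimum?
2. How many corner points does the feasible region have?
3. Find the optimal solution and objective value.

1. C5, y ≥ 0
2. 3
3. x = 4, y = 0, z = -16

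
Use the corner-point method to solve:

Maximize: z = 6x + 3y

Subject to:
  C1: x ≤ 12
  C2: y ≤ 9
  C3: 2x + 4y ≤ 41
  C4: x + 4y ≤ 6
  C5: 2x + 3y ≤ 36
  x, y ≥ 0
x = 6, y = 0, z = 36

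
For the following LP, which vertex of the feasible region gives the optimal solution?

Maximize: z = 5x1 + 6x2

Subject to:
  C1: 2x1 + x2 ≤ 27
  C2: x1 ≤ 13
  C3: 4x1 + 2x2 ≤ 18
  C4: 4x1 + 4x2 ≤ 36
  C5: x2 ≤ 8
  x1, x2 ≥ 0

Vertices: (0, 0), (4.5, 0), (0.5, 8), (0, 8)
Evaluating z = 5x1 + 6x2 at each vertex:
  (0, 0): z = 0
  (4.5, 0): z = 22.5
  (0.5, 8): z = 50.5
  (0, 8): z = 48

The largest value is z = 50.5, attained at (0.5, 8).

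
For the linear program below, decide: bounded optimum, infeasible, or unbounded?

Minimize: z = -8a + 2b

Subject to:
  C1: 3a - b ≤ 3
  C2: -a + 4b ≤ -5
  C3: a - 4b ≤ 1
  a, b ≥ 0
C3 requires a - 4b ≤ 1, while C2 (-a + 4b ≤ -5) is equivalent to a - 4b ≥ 5. Together they would need 5 ≤ a - 4b ≤ 1, which is impossible since 5 > 1. No point satisfies all constraints.

The feasible region is empty; the LP is infeasible.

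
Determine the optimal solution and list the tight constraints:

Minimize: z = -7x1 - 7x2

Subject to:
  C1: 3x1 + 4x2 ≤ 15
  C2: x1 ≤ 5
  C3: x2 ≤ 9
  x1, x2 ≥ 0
Optimal: x1 = 5, x2 = 0
Binding: C1, C2, x2 ≥ 0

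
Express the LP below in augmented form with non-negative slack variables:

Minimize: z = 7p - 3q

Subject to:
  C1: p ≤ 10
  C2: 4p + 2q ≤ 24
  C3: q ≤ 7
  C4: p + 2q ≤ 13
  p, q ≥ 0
min z = 7p - 3q

s.t.
  p + s1 = 10
  4p + 2q + s2 = 24
  q + s3 = 7
  p + 2q + s4 = 13
  p, q, s1, s2, s3, s4 ≥ 0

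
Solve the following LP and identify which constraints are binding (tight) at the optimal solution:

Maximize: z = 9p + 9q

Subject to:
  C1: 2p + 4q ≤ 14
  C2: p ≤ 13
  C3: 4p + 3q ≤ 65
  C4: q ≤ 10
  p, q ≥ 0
Optimal: p = 7, q = 0
Slack at optimum:
  C1: slack = 0 (binding)
  C2: slack = 6
  C3: slack = 37
  C4: slack = 10
  p ≥ 0: p = 7
  q ≥ 0: q = 0 (binding)
Binding constraints: C1, q ≥ 0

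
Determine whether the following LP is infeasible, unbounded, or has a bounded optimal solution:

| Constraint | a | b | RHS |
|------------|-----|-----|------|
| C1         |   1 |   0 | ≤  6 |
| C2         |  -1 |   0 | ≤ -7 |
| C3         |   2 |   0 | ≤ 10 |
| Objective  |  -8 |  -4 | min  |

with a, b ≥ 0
C1 requires a ≤ 6, while C2 (-a ≤ -7) is equivalent to a ≥ 7. Together they would need 7 ≤ a ≤ 6, which is impossible since 7 > 6. No point satisfies all constraints.

Infeasible: no point satisfies all constraints simultaneously.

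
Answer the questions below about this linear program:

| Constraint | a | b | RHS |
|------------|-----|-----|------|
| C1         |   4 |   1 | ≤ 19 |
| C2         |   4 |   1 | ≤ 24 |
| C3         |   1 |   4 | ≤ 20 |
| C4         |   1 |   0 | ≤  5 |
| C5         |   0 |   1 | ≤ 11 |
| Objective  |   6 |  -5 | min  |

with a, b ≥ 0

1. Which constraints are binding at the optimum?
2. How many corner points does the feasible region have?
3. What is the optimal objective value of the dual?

1. C3, a ≥ 0
2. 4
3. -25 (by strong duality, equal to the primal optimum)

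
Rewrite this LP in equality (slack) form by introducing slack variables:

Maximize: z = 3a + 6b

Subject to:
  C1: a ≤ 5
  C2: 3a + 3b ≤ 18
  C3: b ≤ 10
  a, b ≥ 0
max z = 3a + 6b

s.t.
  a + s1 = 5
  3a + 3b + s2 = 18
  b + s3 = 10
  a, b, s1, s2, s3 ≥ 0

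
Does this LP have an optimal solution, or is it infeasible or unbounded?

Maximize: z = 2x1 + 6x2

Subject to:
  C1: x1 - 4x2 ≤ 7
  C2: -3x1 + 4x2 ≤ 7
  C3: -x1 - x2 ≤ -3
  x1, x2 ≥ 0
Feasible point: (1, 2) satisfies every constraint, so the LP is feasible.
Direction d = (4, 1): for each constraint row a, a·d ≤ 0 —
  (1)(4) + (-4)(1) = 0 ≤ 0
  (-3)(4) + (4)(1) = -8 ≤ 0
  (-1)(4) + (-1)(1) = -5 ≤ 0
and d ≥ 0, so (1, 2) + t·d stays feasible for every t ≥ 0. Along this ray z = 2x1 + 6x2 changes by 14 per unit t, so z → +∞.

Unbounded: there is a feasible ray along which z → +∞.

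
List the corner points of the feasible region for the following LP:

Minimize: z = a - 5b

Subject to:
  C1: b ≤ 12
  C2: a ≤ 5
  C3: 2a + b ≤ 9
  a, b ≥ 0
Each vertex is the intersection of two constraint boundaries that also satisfies all remaining constraints:
  a = 0 and b = 0 → (0, 0)
  2a + b = 9 and b = 0 → (4.5, 0)
  2a + b = 9 and a = 0 → (0, 9)

Vertices: (0, 0), (4.5, 0), (0, 9)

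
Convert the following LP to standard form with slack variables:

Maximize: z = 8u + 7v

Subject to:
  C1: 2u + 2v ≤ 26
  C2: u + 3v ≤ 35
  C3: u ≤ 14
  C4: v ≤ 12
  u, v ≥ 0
max z = 8u + 7v

s.t.
  2u + 2v + s1 = 26
  u + 3v + s2 = 35
  u + s3 = 14
  v + s4 = 12
  u, v, s1, s2, s3, s4 ≥ 0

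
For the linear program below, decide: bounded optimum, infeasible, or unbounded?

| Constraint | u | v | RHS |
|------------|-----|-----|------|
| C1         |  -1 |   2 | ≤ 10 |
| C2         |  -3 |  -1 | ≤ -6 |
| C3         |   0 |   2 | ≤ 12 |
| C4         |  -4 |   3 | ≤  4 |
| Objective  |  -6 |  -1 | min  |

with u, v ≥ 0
Feasible point: (2, 0) satisfies every constraint, so the LP is feasible.
Direction d = (1, 0): for each constraint row a, a·d ≤ 0 —
  (-1)(1) + (2)(0) = -1 ≤ 0
  (-3)(1) + (-1)(0) = -3 ≤ 0
  (0)(1) + (2)(0) = 0 ≤ 0
  (-4)(1) + (3)(0) = -4 ≤ 0
and d ≥ 0, so (2, 0) + t·d stays feasible for every t ≥ 0. Along this ray z = -6u - v changes by -6 per unit t, so z → −∞.

The LP is unbounded; z can be made arbitrarily small.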